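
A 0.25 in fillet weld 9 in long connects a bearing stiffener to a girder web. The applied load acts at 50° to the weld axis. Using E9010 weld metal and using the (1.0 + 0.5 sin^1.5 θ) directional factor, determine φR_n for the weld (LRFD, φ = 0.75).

φR_n ≈ 86 kips

E90XX → F_EXX = 90 ksi.
t_e = 0.707 × 0.25 = 0.1767 in; A_we = 0.1767 × 9 = 1.591 in².
Directional factor: 1.0 + 0.5 sin^1.5(50°) = 1.335.
F_nw = 0.6 × 90 × 1.335 = 72.1 ksi.
φR_n = 0.75 × 72.1 × 1.591 = 86.02 kips.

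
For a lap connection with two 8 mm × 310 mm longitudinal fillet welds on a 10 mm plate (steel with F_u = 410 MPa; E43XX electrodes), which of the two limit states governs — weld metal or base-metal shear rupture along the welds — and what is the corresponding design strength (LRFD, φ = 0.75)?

φR_n ≈ 679 kN (weld metal governs)

E43XX → F_EXX = 430 MPa.
t_e = 0.707 × 8 = 5.656 mm; L = 620 mm.
Weld metal: φR_n = 0.75 × 0.6 × 430 × 5.656 × 620 × 10⁻³ = 678.6 kN.
Base metal (shear rupture): φR_n = 0.75 × 0.6 × 410 × 10 × 620 × 10⁻³ = 1144 kN.
Governing: weld metal.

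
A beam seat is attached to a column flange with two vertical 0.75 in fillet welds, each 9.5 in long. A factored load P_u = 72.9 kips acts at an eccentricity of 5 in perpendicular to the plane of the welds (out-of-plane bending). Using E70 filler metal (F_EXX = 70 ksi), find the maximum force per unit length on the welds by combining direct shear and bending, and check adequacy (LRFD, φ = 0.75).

L_w = 2 × 9.5 = 19 in; section modulus (unit throat) S = 2 × L²/6 = 30.08 in².
Direct shear f_v = P/L_w = 72.9/19 = 3.837 kip/in.
Moment M = P × e = 72.9 × 5 = 364.5 kip·in; bending f_b = M/S = 12.12 kip/in.
f_max = √(f_v² + f_b²) = √(3.837² + 12.12²) = 12.71 kip/in.
φr_n = 0.75 × 0.6 × 70 × (0.707 × 0.75) = 16.7 kip/in → adequate.

f_max ≈ 12.7 kip/in; adequate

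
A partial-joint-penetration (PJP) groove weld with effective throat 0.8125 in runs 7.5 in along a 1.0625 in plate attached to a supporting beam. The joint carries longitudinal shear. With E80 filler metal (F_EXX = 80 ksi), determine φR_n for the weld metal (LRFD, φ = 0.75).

φR_n ≈ 219 kips

Effective throat (given) t_e = 0.8125 in.
A_we = 0.8125 × 7.5 = 6.094 in².
F_nw = 0.6 F_EXX = 48 ksi.
φR_n = 0.75 × 48 × 6.094 = 219.4 kips.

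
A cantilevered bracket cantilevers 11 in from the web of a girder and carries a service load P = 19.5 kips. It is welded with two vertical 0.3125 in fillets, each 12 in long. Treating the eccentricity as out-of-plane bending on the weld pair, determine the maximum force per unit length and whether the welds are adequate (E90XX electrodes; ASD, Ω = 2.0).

f_max ≈ 4.54 kip/in; adequate

E90XX → F_EXX = 90 ksi.
L_w = 2 × 12 = 24 in; section modulus (unit throat) S = 2 × L²/6 = 48 in².
Direct shear f_v = P/L_w = 19.5/24 = 0.8125 kip/in.
Moment M = P × e = 19.5 × 11 = 214.5 kip·in; bending f_b = M/S = 4.469 kip/in.
f_max = √(f_v² + f_b²) = √(0.8125² + 4.469²) = 4.542 kip/in.
r_n/Ω = (1/2.0) × 0.6 × 90 × (0.707 × 0.3125) = 5.965 kip/in → adequate.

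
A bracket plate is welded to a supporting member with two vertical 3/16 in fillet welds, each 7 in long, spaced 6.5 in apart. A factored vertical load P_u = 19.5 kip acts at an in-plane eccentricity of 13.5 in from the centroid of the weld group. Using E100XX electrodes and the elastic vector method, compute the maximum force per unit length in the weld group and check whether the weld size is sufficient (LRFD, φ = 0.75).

f_max ≈ 7.15 kip/in; NOT adequate

E100XX → F_EXX = 100 ksi.
Total weld length L_w = 14 in. Treat welds as unit-width lines.
Polar moment about centroid: J = 2[d³/12 + d(b/2)²] = 2[7³/12 + 7×3.25²] = 205 in³.
Direct shear f_v = P/L_w = 19.5 / 14 = 1.393 kip/in (vertical).
Torsion M = P·e = 19.5 × 13.5 = 263.25 kip·in.
Critical point at (x, y) = (3.25, 3.5) from centroid. f_tx = M·y/J = 4.494 kip/in; f_ty = M·x/J = 4.173 kip/in.
Resultant f_max = √[f_tx² + (f_v + f_ty)²] = √[4.494² + (1.393 + 4.173)²] = 7.153 kip/in.
Capacity per unit length: φr_n = 0.75 × 0.6 × 100 × (0.707 × 0.1875) = 5.965 kip/in.
7.153 > 5.965 → NOT adequate.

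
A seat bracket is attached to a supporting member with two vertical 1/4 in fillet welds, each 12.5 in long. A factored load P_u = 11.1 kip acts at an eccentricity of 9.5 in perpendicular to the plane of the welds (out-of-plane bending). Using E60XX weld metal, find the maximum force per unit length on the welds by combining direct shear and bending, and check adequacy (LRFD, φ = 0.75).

E60XX → F_EXX = 60 ksi.
L_w = 2 × 12.5 = 25 in; section modulus (unit throat) S = 2 × L²/6 = 52.08 in².
Direct shear f_v = P/L_w = 11.1/25 = 0.444 kip/in.
Moment M = P × e = 11.1 × 9.5 = 105.45 kip·in; bending f_b = M/S = 2.025 kip/in.
f_max = √(f_v² + f_b²) = √(0.444² + 2.025²) = 2.073 kip/in.
φr_n = 0.75 × 0.6 × 60 × (0.707 × 0.25) = 4.772 kip/in → adequate.

f_max ≈ 2.07 kip/in; adequate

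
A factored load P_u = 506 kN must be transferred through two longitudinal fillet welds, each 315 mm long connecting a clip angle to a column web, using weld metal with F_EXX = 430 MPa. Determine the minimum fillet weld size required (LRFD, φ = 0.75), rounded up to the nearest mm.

Total weld length L = 630 mm.
Required throat t_e = P_u / (φ × 0.6 F_EXX × L) = 506 / (0.75 × 0.6 × 430 × 630 × 10⁻³) = 4.151 mm.
Required leg w = t_e / 0.707 = 5.871 mm → use 6 mm.

w = 6 mm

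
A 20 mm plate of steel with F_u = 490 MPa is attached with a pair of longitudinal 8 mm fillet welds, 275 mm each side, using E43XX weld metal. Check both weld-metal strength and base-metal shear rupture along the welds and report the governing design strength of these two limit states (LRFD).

φR_n ≈ 602 kN (weld metal governs)

E43XX → F_EXX = 430 MPa.
t_e = 0.707 × 8 = 5.656 mm; L = 550 mm.
Weld metal: φR_n = 0.75 × 0.6 × 430 × 5.656 × 550 × 10⁻³ = 601.9 kN.
Base metal (shear rupture): φR_n = 0.75 × 0.6 × 490 × 20 × 550 × 10⁻³ = 2426 kN.
Governing: weld metal.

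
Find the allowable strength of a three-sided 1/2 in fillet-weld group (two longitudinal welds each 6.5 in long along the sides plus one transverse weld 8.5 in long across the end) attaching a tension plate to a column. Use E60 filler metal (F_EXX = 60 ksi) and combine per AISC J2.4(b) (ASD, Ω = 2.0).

R_n/Ω ≈ 151 kip

t_e = 0.707 × 0.5 = 0.3535 in.
R_nwl = 0.6 × 60 × 0.3535 × 13 = 165.4 kip (longitudinal, 2 welds).
R_nwt = 0.6 × 60 × 0.3535 × 8.5 = 108.2 kip (transverse, base value).
(i) R_nwl + R_nwt = 273.6 kip; (ii) 0.85 R_nwl + 1.5 R_nwt = 302.9 kip.
R_n = max = 302.9 kip [governs: (ii)]; R_n/Ω = 151.4 kip.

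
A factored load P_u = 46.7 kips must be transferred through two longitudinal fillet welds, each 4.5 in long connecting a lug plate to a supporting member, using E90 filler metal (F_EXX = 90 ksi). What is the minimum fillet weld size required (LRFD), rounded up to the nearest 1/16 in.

Total weld length L = 9 in.
Required throat t_e = P_u / (φ × 0.6 F_EXX × L) = 46.7 / (0.75 × 0.6 × 90 × 9) = 0.1281 in.
Required leg w = t_e / 0.707 = 0.1812 in → use 3/16 in.

w = 3/16 in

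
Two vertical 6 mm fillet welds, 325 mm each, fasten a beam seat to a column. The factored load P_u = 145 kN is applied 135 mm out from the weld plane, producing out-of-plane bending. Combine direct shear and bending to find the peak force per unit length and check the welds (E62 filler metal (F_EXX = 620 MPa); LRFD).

f_max ≈ 599 N/mm; adequate

L_w = 2 × 325 = 650 mm; section modulus (unit throat) S = 2 × L²/6 = 35210 mm².
Direct shear f_v = P/L_w = 145×10³/650 = 223.1 N/mm.
Moment M = P × e = 145×10³ × 135 = 19575000 N·mm; bending f_b = M/S = 556 N/mm.
f_max = √(f_v² + f_b²) = √(223.1² + 556²) = 599.1 N/mm.
φr_n = 0.75 × 0.6 × 620 × (0.707 × 6) = 1184 N/mm → adequate.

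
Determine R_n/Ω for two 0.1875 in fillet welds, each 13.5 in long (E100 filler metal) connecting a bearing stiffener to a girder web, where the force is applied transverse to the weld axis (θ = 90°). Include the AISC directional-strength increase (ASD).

R_n/Ω ≈ 161 kip

E100XX → F_EXX = 100 ksi.
t_e = 0.707 × 0.1875 = 0.1326 in; A_we = 0.1326 × 27 = 3.579 in².
Directional factor: 1.0 + 0.5 sin^1.5(90°) = 1.5.
F_nw = 0.6 × 100 × 1.5 = 90 ksi.
R_n/Ω = (90 × 3.579) / 2.0 = 161.1 kip.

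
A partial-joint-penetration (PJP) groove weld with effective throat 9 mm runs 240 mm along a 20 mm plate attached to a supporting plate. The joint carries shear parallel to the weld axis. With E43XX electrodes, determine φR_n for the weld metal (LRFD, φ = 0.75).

E43XX → F_EXX = 430 MPa.
Effective throat (given) t_e = 9 mm.
A_we = 9 × 240 = 2160 mm².
F_nw = 0.6 F_EXX = 258 MPa.
φR_n = 0.75 × 258 × 2160 × 10⁻³ = 418 kN.

φR_n ≈ 418 kN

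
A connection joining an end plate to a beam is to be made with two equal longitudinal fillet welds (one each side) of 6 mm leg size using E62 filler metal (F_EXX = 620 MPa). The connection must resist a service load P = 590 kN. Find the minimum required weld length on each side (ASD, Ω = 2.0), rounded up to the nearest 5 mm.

Throat t_e = 0.707 × 6 = 4.242 mm.
r_n/Ω = (0.6 × 620 × 4.242) / 2.0 = 789 N/mm = 0.789 kN/mm.
L_req = P / (r_n/Ω) = 590 / 0.789 = 747.8 mm total.
Per side: 747.8 / 2 = 373.9 mm.
Round up → use L = 375 mm on each side.

L = 375 mm on each side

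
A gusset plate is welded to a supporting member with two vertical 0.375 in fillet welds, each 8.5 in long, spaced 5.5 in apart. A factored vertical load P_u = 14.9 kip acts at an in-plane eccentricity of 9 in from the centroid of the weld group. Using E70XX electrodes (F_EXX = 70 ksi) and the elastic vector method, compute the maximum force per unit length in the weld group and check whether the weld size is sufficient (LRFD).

Total weld length L_w = 17 in. Treat welds as unit-width lines.
Polar moment about centroid: J = 2[d³/12 + d(b/2)²] = 2[8.5³/12 + 8.5×2.75²] = 230.9 in³.
Direct shear f_v = P/L_w = 14.9 / 17 = 0.8765 kip/in (vertical).
Torsion M = P·e = 14.9 × 9 = 134.1 kip·in.
Critical point at (x, y) = (2.75, 4.25) from centroid. f_tx = M·y/J = 2.468 kip/in; f_ty = M·x/J = 1.597 kip/in.
Resultant f_max = √[f_tx² + (f_v + f_ty)²] = √[2.468² + (0.8765 + 1.597)²] = 3.494 kip/in.
Capacity per unit length: φr_n = 0.75 × 0.6 × 70 × (0.707 × 0.375) = 8.351 kip/in.
3.494 ≤ 8.351 → adequate.

f_max ≈ 3.49 kip/in; adequate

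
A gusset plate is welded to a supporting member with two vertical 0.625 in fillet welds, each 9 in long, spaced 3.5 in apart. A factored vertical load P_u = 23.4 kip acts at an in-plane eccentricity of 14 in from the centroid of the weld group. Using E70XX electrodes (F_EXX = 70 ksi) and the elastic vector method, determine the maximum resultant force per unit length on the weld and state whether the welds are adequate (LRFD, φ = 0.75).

Total weld length L_w = 18 in. Treat welds as unit-width lines.
Polar moment about centroid: J = 2[d³/12 + d(b/2)²] = 2[9³/12 + 9×1.75²] = 176.6 in³.
Direct shear f_v = P/L_w = 23.4 / 18 = 1.3 kip/in (vertical).
Torsion M = P·e = 23.4 × 14 = 327.6 kip·in.
Critical point at (x, y) = (1.75, 4.5) from centroid. f_tx = M·y/J = 8.346 kip/in; f_ty = M·x/J = 3.246 kip/in.
Resultant f_max = √[f_tx² + (f_v + f_ty)²] = √[8.346² + (1.3 + 3.246)²] = 9.504 kip/in.
Capacity per unit length: φr_n = 0.75 × 0.6 × 70 × (0.707 × 0.625) = 13.92 kip/in.
9.504 ≤ 13.92 → adequate.

f_max ≈ 9.5 kip/in; adequate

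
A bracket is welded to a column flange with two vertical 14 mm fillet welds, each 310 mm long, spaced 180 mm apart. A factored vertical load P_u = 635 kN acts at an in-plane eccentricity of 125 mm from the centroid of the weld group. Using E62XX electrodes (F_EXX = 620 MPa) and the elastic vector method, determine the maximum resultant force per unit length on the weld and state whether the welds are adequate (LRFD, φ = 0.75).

f_max ≈ 2130 N/mm; adequate

Total weld length L_w = 620 mm. Treat welds as unit-width lines.
Polar moment about centroid: J = 2[d³/12 + d(b/2)²] = 2[310³/12 + 310×90²] = 9987000 mm³.
Direct shear f_v = P/L_w = 635×10³ / 620 = 1024 N/mm (vertical).
Torsion M = P·e = 635×10³ × 125 = 79375000 N·mm.
Critical point at (x, y) = (90, 155) from centroid. f_tx = M·y/J = 1232 N/mm; f_ty = M·x/J = 715.3 N/mm.
Resultant f_max = √[f_tx² + (f_v + f_ty)²] = √[1232² + (1024 + 715.3)²] = 2132 N/mm.
Capacity per unit length: φr_n = 0.75 × 0.6 × 620 × (0.707 × 14) = 2762 N/mm.
2132 ≤ 2762 → adequate.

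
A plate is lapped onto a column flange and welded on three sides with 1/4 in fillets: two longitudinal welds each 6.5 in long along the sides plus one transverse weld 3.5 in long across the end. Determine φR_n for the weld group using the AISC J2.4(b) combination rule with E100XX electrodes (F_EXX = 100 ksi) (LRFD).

t_e = 0.707 × 0.25 = 0.1767 in.
R_nwl = 0.6 × 100 × 0.1767 × 13 = 137.9 kips (longitudinal, 2 welds).
R_nwt = 0.6 × 100 × 0.1767 × 3.5 = 37.12 kips (transverse, base value).
(i) R_nwl + R_nwt = 175 kips; (ii) 0.85 R_nwl + 1.5 R_nwt = 172.9 kips.
R_n = max = 175 kips [governs: (i)]; φR_n = 131.2 kips.

φR_n ≈ 131 kips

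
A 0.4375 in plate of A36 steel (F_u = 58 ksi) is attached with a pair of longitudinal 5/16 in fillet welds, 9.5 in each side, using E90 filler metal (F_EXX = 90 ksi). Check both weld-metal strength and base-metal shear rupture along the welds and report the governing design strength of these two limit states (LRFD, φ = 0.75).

t_e = 0.707 × 0.3125 = 0.2209 in; L = 19 in.
Weld metal: φR_n = 0.75 × 0.6 × 90 × 0.2209 × 19 = 170 kips.
Base metal (shear rupture): φR_n = 0.75 × 0.6 × 58 × 0.4375 × 19 = 217 kips.
Governing: weld metal.

φR_n ≈ 170 kips (weld metal governs)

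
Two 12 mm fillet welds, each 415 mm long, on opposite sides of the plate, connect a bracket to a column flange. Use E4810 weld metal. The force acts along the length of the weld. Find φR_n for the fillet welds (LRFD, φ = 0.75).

φR_n ≈ 1520 kN

E48XX → F_EXX = 480 MPa.
Effective throat t_e = 0.707 × 12 = 8.484 mm.
Total length L = 830 mm; A_we = 8.484 × 830 = 7042 mm².
F_nw = 0.6 F_EXX = 0.6 × 480 = 288 MPa.
φR_n = 0.75 × 288 × 7042 × 10⁻³ = 1521 kN.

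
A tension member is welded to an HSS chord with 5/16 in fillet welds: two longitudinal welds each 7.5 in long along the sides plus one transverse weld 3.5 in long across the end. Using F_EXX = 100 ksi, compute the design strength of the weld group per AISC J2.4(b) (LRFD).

t_e = 0.707 × 0.3125 = 0.2209 in.
R_nwl = 0.6 × 100 × 0.2209 × 15 = 198.8 kips (longitudinal, 2 welds).
R_nwt = 0.6 × 100 × 0.2209 × 3.5 = 46.4 kips (transverse, base value).
(i) R_nwl + R_nwt = 245.2 kips; (ii) 0.85 R_nwl + 1.5 R_nwt = 238.6 kips.
R_n = max = 245.2 kips [governs: (i)]; φR_n = 183.9 kips.

φR_n ≈ 184 kips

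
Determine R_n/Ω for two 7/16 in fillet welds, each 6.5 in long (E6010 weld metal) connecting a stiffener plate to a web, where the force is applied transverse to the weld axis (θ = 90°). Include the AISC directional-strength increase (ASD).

R_n/Ω ≈ 109 kips

E60XX → F_EXX = 60 ksi.
t_e = 0.707 × 0.4375 = 0.3093 in; A_we = 0.3093 × 13 = 4.021 in².
Directional factor: 1.0 + 0.5 sin^1.5(90°) = 1.5.
F_nw = 0.6 × 60 × 1.5 = 54 ksi.
R_n/Ω = (54 × 4.021) / 2.0 = 108.6 kips.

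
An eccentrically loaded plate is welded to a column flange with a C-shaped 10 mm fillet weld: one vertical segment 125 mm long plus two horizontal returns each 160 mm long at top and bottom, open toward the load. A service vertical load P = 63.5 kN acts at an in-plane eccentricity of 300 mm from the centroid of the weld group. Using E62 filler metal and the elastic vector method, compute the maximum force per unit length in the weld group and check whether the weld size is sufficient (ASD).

E62XX → F_EXX = 620 MPa.
Total weld length L_w = 445 mm. Treat welds as unit-width lines.
Centroid: x̄ = 2×160×80 / 445 = 57.53 mm from the vertical weld.
Polar moment about centroid: J = I_x + I_y = [125³/12 + 2×160×62.5²] + [125×57.53² + 2(160³/12 + 160×22.47²)] = 2671000 mm³.
Direct shear f_v = P/L_w = 63.5×10³ / 445 = 142.7 N/mm (vertical).
Torsion M = P·e = 63.5×10³ × 300 = 19050000 N·mm.
Critical point at (x, y) = (102.5, 62.5) from centroid. f_tx = M·y/J = 445.8 N/mm; f_ty = M·x/J = 730.9 N/mm.
Resultant f_max = √[f_tx² + (f_v + f_ty)²] = √[445.8² + (142.7 + 730.9)²] = 980.8 N/mm.
Capacity per unit length: r_n/Ω = (1/2.0) × 0.6 × 620 × (0.707 × 10) = 1315 N/mm.
980.8 ≤ 1315 → adequate.

f_max ≈ 981 N/mm; adequate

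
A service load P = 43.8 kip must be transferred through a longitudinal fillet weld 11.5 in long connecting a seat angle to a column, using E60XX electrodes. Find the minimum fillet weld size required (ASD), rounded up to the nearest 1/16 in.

w = 5/16 in

E60XX → F_EXX = 60 ksi.
Total weld length L = 11.5 in.
Required throat t_e = P × Ω / (0.6 F_EXX × L) = 43.8 × 2.0 / (0.6 × 60 × 11.5) = 0.2116 in.
Required leg w = t_e / 0.707 = 0.2993 in → use 5/16 in.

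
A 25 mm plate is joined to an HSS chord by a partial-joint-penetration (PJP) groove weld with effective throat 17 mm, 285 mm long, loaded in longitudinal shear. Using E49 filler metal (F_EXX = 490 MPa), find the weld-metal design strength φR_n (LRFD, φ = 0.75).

Effective throat (given) t_e = 17 mm.
A_we = 17 × 285 = 4845 mm².
F_nw = 0.6 F_EXX = 294 MPa.
φR_n = 0.75 × 294 × 4845 × 10⁻³ = 1068 kN.

φR_n ≈ 1070 kN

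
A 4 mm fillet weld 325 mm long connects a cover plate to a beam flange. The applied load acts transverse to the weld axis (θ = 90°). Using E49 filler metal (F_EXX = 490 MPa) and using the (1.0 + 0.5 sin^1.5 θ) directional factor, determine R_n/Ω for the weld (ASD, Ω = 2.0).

R_n/Ω ≈ 203 kN

t_e = 0.707 × 4 = 2.828 mm; A_we = 2.828 × 325 = 919.1 mm².
Directional factor: 1.0 + 0.5 sin^1.5(90°) = 1.5.
F_nw = 0.6 × 490 × 1.5 = 441 MPa.
R_n/Ω = (441 × 919.1) / 2.0 × 10⁻³ = 202.7 kN.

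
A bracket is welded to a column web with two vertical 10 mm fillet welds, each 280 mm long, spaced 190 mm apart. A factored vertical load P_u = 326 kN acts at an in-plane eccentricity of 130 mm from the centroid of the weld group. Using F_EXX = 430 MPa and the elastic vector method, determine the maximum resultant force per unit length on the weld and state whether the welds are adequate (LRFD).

f_max ≈ 1250 N/mm; adequate

Total weld length L_w = 560 mm. Treat welds as unit-width lines.
Polar moment about centroid: J = 2[d³/12 + d(b/2)²] = 2[280³/12 + 280×95²] = 8713000 mm³.
Direct shear f_v = P/L_w = 326×10³ / 560 = 582.1 N/mm (vertical).
Torsion M = P·e = 326×10³ × 130 = 42380000 N·mm.
Critical point at (x, y) = (95, 140) from centroid. f_tx = M·y/J = 681 N/mm; f_ty = M·x/J = 462.1 N/mm.
Resultant f_max = √[f_tx² + (f_v + f_ty)²] = √[681² + (582.1 + 462.1)²] = 1247 N/mm.
Capacity per unit length: φr_n = 0.75 × 0.6 × 430 × (0.707 × 10) = 1368 N/mm.
1247 ≤ 1368 → adequate.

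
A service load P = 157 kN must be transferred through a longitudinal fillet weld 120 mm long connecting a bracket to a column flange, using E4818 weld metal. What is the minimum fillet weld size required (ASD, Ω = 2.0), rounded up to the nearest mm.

w = 13 mm

E48XX → F_EXX = 480 MPa.
Total weld length L = 120 mm.
Required throat t_e = P × Ω / (0.6 F_EXX × L) = 157 × 2.0 / (0.6 × 480 × 120 × 10⁻³) = 9.086 mm.
Required leg w = t_e / 0.707 = 12.85 mm → use 13 mm.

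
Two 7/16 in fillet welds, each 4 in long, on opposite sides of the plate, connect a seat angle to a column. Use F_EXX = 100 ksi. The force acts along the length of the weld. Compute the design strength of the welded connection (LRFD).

φR_n ≈ 111 kip

Effective throat t_e = 0.707 × 0.4375 = 0.3093 in.
Total length L = 8 in; A_we = 0.3093 × 8 = 2.474 in².
F_nw = 0.6 F_EXX = 0.6 × 100 = 60 ksi.
φR_n = 0.75 × 60 × 2.474 = 111.4 kip.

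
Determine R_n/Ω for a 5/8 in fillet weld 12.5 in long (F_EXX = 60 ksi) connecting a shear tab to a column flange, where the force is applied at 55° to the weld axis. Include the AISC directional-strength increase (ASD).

t_e = 0.707 × 0.625 = 0.4419 in; A_we = 0.4419 × 12.5 = 5.523 in².
Directional factor: 1.0 + 0.5 sin^1.5(55°) = 1.371.
F_nw = 0.6 × 60 × 1.371 = 49.35 ksi.
R_n/Ω = (49.35 × 5.523) / 2.0 = 136.3 kip.

R_n/Ω ≈ 136 kip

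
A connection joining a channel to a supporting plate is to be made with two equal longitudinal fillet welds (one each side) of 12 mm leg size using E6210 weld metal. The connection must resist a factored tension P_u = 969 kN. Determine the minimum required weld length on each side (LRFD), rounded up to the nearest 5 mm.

L = 205 mm on each side

E62XX → F_EXX = 620 MPa.
Throat t_e = 0.707 × 12 = 8.484 mm.
φr_n = 0.75 × 0.6 × 620 × 8.484 × 10⁻³ = 2.367 kN/mm.
L_req = P_u / φr_n = 969 / 2.367 = 409.4 mm total.
Per side: 409.4 / 2 = 204.7 mm.
Round up → use L = 205 mm on each side.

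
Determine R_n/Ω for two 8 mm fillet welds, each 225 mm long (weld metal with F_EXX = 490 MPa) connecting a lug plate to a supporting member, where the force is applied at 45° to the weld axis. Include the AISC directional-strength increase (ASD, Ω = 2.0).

t_e = 0.707 × 8 = 5.656 mm; A_we = 5.656 × 450 = 2545 mm².
Directional factor: 1.0 + 0.5 sin^1.5(45°) = 1.297.
F_nw = 0.6 × 490 × 1.297 = 381.4 MPa.
R_n/Ω = (381.4 × 2545) / 2.0 × 10⁻³ = 485.4 kN.

R_n/Ω ≈ 485 kN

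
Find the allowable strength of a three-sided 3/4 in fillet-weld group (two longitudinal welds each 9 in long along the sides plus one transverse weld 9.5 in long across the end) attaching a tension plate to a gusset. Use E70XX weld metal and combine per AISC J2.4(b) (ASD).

E70XX → F_EXX = 70 ksi.
t_e = 0.707 × 0.75 = 0.5302 in.
R_nwl = 0.6 × 70 × 0.5302 × 18 = 400.9 kip (longitudinal, 2 welds).
R_nwt = 0.6 × 70 × 0.5302 × 9.5 = 211.6 kip (transverse, base value).
(i) R_nwl + R_nwt = 612.4 kip; (ii) 0.85 R_nwl + 1.5 R_nwt = 658.1 kip.
R_n = max = 658.1 kip [governs: (ii)]; R_n/Ω = 329 kip.

R_n/Ω ≈ 329 kip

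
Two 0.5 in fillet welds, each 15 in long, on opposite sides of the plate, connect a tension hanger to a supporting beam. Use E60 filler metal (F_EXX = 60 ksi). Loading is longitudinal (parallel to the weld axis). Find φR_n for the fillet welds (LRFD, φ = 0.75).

Effective throat t_e = 0.707 × 0.5 = 0.3535 in.
Total length L = 30 in; A_we = 0.3535 × 30 = 10.6 in².
F_nw = 0.6 F_EXX = 0.6 × 60 = 36 ksi.
φR_n = 0.75 × 36 × 10.6 = 286.3 kips.

φR_n ≈ 286 kips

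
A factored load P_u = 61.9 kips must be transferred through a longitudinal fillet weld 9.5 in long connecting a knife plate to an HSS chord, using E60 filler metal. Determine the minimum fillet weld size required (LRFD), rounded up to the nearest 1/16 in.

w = 3/8 in

E60XX → F_EXX = 60 ksi.
Total weld length L = 9.5 in.
Required throat t_e = P_u / (φ × 0.6 F_EXX × L) = 61.9 / (0.75 × 0.6 × 60 × 9.5) = 0.2413 in.
Required leg w = t_e / 0.707 = 0.3413 in → use 3/8 in.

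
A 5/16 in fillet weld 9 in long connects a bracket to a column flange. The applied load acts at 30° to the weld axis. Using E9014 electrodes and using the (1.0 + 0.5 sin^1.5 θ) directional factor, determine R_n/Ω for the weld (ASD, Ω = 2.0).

R_n/Ω ≈ 63.2 kips

E90XX → F_EXX = 90 ksi.
t_e = 0.707 × 0.3125 = 0.2209 in; A_we = 0.2209 × 9 = 1.988 in².
Directional factor: 1.0 + 0.5 sin^1.5(30°) = 1.177.
F_nw = 0.6 × 90 × 1.177 = 63.55 ksi.
R_n/Ω = (63.55 × 1.988) / 2.0 = 63.18 kips.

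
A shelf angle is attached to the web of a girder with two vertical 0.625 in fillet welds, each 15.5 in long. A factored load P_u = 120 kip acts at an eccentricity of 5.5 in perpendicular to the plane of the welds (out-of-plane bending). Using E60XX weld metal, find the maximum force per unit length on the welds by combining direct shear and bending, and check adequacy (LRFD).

E60XX → F_EXX = 60 ksi.
L_w = 2 × 15.5 = 31 in; section modulus (unit throat) S = 2 × L²/6 = 80.08 in².
Direct shear f_v = P/L_w = 120/31 = 3.871 kip/in.
Moment M = P × e = 120 × 5.5 = 660 kip·in; bending f_b = M/S = 8.241 kip/in.
f_max = √(f_v² + f_b²) = √(3.871² + 8.241²) = 9.105 kip/in.
φr_n = 0.75 × 0.6 × 60 × (0.707 × 0.625) = 11.93 kip/in → adequate.

f_max ≈ 9.11 kip/in; adequate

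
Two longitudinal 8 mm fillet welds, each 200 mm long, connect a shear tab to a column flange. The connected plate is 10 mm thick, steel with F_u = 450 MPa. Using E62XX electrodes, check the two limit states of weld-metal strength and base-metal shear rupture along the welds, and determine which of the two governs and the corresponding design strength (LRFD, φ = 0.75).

φR_n ≈ 631 kN (weld metal governs)

E62XX → F_EXX = 620 MPa.
t_e = 0.707 × 8 = 5.656 mm; L = 400 mm.
Weld metal: φR_n = 0.75 × 0.6 × 620 × 5.656 × 400 × 10⁻³ = 631.2 kN.
Base metal (shear rupture): φR_n = 0.75 × 0.6 × 450 × 10 × 400 × 10⁻³ = 810 kN.
Governing: weld metal.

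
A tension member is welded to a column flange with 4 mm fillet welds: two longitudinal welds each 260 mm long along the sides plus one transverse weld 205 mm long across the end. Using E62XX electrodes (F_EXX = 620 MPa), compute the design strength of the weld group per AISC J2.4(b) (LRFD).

φR_n ≈ 591 kN

t_e = 0.707 × 4 = 2.828 mm.
R_nwl = 0.6 × 620 × 2.828 × 520 × 10⁻³ = 547 kN (longitudinal, 2 welds).
R_nwt = 0.6 × 620 × 2.828 × 205 × 10⁻³ = 215.7 kN (transverse, base value).
(i) R_nwl + R_nwt = 762.7 kN; (ii) 0.85 R_nwl + 1.5 R_nwt = 788.5 kN.
R_n = max = 788.5 kN [governs: (ii)]; φR_n = 591.4 kN.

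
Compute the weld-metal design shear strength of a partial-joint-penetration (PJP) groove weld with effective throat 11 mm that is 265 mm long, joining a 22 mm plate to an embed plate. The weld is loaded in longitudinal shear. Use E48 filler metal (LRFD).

E48XX → F_EXX = 480 MPa.
Effective throat (given) t_e = 11 mm.
A_we = 11 × 265 = 2915 mm².
F_nw = 0.6 F_EXX = 288 MPa.
φR_n = 0.75 × 288 × 2915 × 10⁻³ = 629.6 kN.

φR_n ≈ 630 kN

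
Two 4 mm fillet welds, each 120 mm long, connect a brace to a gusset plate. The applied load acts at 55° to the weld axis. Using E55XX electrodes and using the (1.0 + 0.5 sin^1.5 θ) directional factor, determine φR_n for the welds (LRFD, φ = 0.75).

E55XX → F_EXX = 550 MPa.
t_e = 0.707 × 4 = 2.828 mm; A_we = 2.828 × 240 = 678.7 mm².
Directional factor: 1.0 + 0.5 sin^1.5(55°) = 1.371.
F_nw = 0.6 × 550 × 1.371 = 452.3 MPa.
φR_n = 0.75 × 452.3 × 678.7 × 10⁻³ = 230.3 kN.

φR_n ≈ 230 kN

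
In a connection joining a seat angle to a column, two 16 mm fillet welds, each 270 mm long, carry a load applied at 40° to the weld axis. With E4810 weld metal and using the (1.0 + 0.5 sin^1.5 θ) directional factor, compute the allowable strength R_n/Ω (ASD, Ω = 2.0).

E48XX → F_EXX = 480 MPa.
t_e = 0.707 × 16 = 11.31 mm; A_we = 11.31 × 540 = 6108 mm².
Directional factor: 1.0 + 0.5 sin^1.5(40°) = 1.258.
F_nw = 0.6 × 480 × 1.258 = 362.2 MPa.
R_n/Ω = (362.2 × 6108) / 2.0 × 10⁻³ = 1106 kN.

R_n/Ω ≈ 1110 kN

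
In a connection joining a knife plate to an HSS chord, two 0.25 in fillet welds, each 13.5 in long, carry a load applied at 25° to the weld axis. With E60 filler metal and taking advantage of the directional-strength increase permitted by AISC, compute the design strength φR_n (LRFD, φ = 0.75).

φR_n ≈ 147 kips

E60XX → F_EXX = 60 ksi.
t_e = 0.707 × 0.25 = 0.1767 in; A_we = 0.1767 × 27 = 4.772 in².
Directional factor: 1.0 + 0.5 sin^1.5(25°) = 1.137.
F_nw = 0.6 × 60 × 1.137 = 40.95 ksi.
φR_n = 0.75 × 40.95 × 4.772 = 146.6 kips.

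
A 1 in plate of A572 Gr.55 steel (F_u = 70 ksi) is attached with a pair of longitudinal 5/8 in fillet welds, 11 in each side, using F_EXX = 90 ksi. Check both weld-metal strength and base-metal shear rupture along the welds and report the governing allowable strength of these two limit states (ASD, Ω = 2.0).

R_n/Ω ≈ 262 kip (weld metal governs)

t_e = 0.707 × 0.625 = 0.4419 in; L = 22 in.
Weld metal: R_n/Ω = (1/2.0) × 0.6 × 90 × 0.4419 × 22 = 262.5 kip.
Base metal (shear rupture): R_n/Ω = (1/2.0) × 0.6 × 70 × 1 × 22 = 462 kip.
Governing: weld metal.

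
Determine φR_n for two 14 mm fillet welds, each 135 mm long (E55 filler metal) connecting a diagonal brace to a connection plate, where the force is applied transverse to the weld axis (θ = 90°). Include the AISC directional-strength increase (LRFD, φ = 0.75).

φR_n ≈ 992 kN

E55XX → F_EXX = 550 MPa.
t_e = 0.707 × 14 = 9.898 mm; A_we = 9.898 × 270 = 2672 mm².
Directional factor: 1.0 + 0.5 sin^1.5(90°) = 1.5.
F_nw = 0.6 × 550 × 1.5 = 495 MPa.
φR_n = 0.75 × 495 × 2672 × 10⁻³ = 992.2 kN.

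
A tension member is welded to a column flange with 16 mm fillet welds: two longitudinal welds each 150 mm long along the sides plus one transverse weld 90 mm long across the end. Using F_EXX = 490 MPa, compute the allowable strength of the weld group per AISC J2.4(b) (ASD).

R_n/Ω ≈ 649 kN

t_e = 0.707 × 16 = 11.31 mm.
R_nwl = 0.6 × 490 × 11.31 × 300 × 10⁻³ = 997.7 kN (longitudinal, 2 welds).
R_nwt = 0.6 × 490 × 11.31 × 90 × 10⁻³ = 299.3 kN (transverse, base value).
(i) R_nwl + R_nwt = 1297 kN; (ii) 0.85 R_nwl + 1.5 R_nwt = 1297 kN.
R_n = max = 1297 kN [governs: (ii)]; R_n/Ω = 648.5 kN.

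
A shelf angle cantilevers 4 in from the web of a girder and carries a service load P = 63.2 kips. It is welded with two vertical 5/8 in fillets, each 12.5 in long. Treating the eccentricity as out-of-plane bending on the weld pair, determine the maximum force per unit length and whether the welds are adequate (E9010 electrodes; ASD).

f_max ≈ 5.47 kip/in; adequate

E90XX → F_EXX = 90 ksi.
L_w = 2 × 12.5 = 25 in; section modulus (unit throat) S = 2 × L²/6 = 52.08 in².
Direct shear f_v = P/L_w = 63.2/25 = 2.528 kip/in.
Moment M = P × e = 63.2 × 4 = 252.8 kip·in; bending f_b = M/S = 4.854 kip/in.
f_max = √(f_v² + f_b²) = √(2.528² + 4.854²) = 5.473 kip/in.
r_n/Ω = (1/2.0) × 0.6 × 90 × (0.707 × 0.625) = 11.93 kip/in → adequate.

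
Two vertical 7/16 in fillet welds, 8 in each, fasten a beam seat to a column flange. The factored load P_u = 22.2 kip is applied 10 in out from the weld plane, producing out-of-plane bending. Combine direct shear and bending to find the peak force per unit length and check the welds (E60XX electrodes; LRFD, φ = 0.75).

E60XX → F_EXX = 60 ksi.
L_w = 2 × 8 = 16 in; section modulus (unit throat) S = 2 × L²/6 = 21.33 in².
Direct shear f_v = P/L_w = 22.2/16 = 1.387 kip/in.
Moment M = P × e = 22.2 × 10 = 222 kip·in; bending f_b = M/S = 10.41 kip/in.
f_max = √(f_v² + f_b²) = √(1.387² + 10.41²) = 10.5 kip/in.
φr_n = 0.75 × 0.6 × 60 × (0.707 × 0.4375) = 8.351 kip/in → NOT adequate.

f_max ≈ 10.5 kip/in; NOT adequate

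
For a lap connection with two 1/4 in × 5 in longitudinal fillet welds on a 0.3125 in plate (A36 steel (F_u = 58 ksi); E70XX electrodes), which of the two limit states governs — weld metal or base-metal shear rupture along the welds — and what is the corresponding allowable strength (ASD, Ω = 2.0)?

E70XX → F_EXX = 70 ksi.
t_e = 0.707 × 0.25 = 0.1767 in; L = 10 in.
Weld metal: R_n/Ω = (1/2.0) × 0.6 × 70 × 0.1767 × 10 = 37.12 kip.
Base metal (shear rupture): R_n/Ω = (1/2.0) × 0.6 × 58 × 0.3125 × 10 = 54.38 kip.
Governing: weld metal.

R_n/Ω ≈ 37.1 kip (weld metal governs)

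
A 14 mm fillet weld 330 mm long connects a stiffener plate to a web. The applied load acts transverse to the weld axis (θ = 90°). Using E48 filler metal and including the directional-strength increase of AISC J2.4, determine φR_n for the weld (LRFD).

φR_n ≈ 1060 kN

E48XX → F_EXX = 480 MPa.
t_e = 0.707 × 14 = 9.898 mm; A_we = 9.898 × 330 = 3266 mm².
Directional factor: 1.0 + 0.5 sin^1.5(90°) = 1.5.
F_nw = 0.6 × 480 × 1.5 = 432 MPa.
φR_n = 0.75 × 432 × 3266 × 10⁻³ = 1058 kN.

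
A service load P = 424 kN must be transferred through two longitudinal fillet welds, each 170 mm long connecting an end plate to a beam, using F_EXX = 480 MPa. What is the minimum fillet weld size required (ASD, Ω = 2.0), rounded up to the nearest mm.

Total weld length L = 340 mm.
Required throat t_e = P × Ω / (0.6 F_EXX × L) = 424 × 2.0 / (0.6 × 480 × 340 × 10⁻³) = 8.66 mm.
Required leg w = t_e / 0.707 = 12.25 mm → use 13 mm.

w = 13 mm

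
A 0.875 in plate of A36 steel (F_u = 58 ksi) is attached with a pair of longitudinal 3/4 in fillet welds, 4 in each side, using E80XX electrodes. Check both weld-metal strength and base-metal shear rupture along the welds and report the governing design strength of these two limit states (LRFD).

φR_n ≈ 153 kips (weld metal governs)

E80XX → F_EXX = 80 ksi.
t_e = 0.707 × 0.75 = 0.5302 in; L = 8 in.
Weld metal: φR_n = 0.75 × 0.6 × 80 × 0.5302 × 8 = 152.7 kips.
Base metal (shear rupture): φR_n = 0.75 × 0.6 × 58 × 0.875 × 8 = 182.7 kips.
Governing: weld metal.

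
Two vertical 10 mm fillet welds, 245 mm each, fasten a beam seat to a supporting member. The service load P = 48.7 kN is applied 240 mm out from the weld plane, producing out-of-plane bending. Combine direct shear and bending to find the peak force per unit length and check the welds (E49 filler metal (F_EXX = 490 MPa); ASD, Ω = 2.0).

L_w = 2 × 245 = 490 mm; section modulus (unit throat) S = 2 × L²/6 = 20010 mm².
Direct shear f_v = P/L_w = 48.7×10³/490 = 99.39 N/mm.
Moment M = P × e = 48.7×10³ × 240 = 11688000 N·mm; bending f_b = M/S = 584.2 N/mm.
f_max = √(f_v² + f_b²) = √(99.39² + 584.2²) = 592.6 N/mm.
r_n/Ω = (1/2.0) × 0.6 × 490 × (0.707 × 10) = 1039 N/mm → adequate.

f_max ≈ 593 N/mm; adequate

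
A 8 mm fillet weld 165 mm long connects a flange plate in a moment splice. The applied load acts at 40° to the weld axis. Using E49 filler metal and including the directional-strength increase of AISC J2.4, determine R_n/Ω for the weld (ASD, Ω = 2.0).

R_n/Ω ≈ 173 kN

E49XX → F_EXX = 490 MPa.
t_e = 0.707 × 8 = 5.656 mm; A_we = 5.656 × 165 = 933.2 mm².
Directional factor: 1.0 + 0.5 sin^1.5(40°) = 1.258.
F_nw = 0.6 × 490 × 1.258 = 369.8 MPa.
R_n/Ω = (369.8 × 933.2) / 2.0 × 10⁻³ = 172.5 kN.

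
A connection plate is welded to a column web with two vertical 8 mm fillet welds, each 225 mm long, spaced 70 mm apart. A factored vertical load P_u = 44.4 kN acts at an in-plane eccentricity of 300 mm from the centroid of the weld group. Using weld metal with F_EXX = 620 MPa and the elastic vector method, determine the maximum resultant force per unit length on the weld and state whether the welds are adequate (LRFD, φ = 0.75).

Total weld length L_w = 450 mm. Treat welds as unit-width lines.
Polar moment about centroid: J = 2[d³/12 + d(b/2)²] = 2[225³/12 + 225×35²] = 2450000 mm³.
Direct shear f_v = P/L_w = 44.4×10³ / 450 = 98.67 N/mm (vertical).
Torsion M = P·e = 44.4×10³ × 300 = 13320000 N·mm.
Critical point at (x, y) = (35, 112.5) from centroid. f_tx = M·y/J = 611.7 N/mm; f_ty = M·x/J = 190.3 N/mm.
Resultant f_max = √[f_tx² + (f_v + f_ty)²] = √[611.7² + (98.67 + 190.3)²] = 676.5 N/mm.
Capacity per unit length: φr_n = 0.75 × 0.6 × 620 × (0.707 × 8) = 1578 N/mm.
676.5 ≤ 1578 → adequate.

f_max ≈ 677 N/mm; adequate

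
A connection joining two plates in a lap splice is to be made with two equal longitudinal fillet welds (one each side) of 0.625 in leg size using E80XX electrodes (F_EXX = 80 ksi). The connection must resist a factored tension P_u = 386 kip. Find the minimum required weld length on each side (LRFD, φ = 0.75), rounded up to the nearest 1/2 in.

L = 12.5 in on each side

Throat t_e = 0.707 × 0.625 = 0.4419 in.
φr_n = 0.75 × 0.6 × 80 × 0.4419 = 15.91 kip/in.
L_req = P_u / φr_n = 386 / 15.91 = 24.27 in total.
Per side: 24.27 / 2 = 12.13 in.
Round up → use L = 12.5 in on each side.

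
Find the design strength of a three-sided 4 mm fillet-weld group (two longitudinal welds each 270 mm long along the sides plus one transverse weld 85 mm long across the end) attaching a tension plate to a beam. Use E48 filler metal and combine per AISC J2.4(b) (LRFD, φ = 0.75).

φR_n ≈ 382 kN

E48XX → F_EXX = 480 MPa.
t_e = 0.707 × 4 = 2.828 mm.
R_nwl = 0.6 × 480 × 2.828 × 540 × 10⁻³ = 439.8 kN (longitudinal, 2 welds).
R_nwt = 0.6 × 480 × 2.828 × 85 × 10⁻³ = 69.23 kN (transverse, base value).
(i) R_nwl + R_nwt = 509 kN; (ii) 0.85 R_nwl + 1.5 R_nwt = 477.7 kN.
R_n = max = 509 kN [governs: (i)]; φR_n = 381.8 kN.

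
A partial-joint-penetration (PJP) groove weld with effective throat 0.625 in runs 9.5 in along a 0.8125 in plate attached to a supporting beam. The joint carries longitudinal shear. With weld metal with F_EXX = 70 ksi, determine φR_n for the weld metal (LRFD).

φR_n ≈ 187 kips

Effective throat (given) t_e = 0.625 in.
A_we = 0.625 × 9.5 = 5.938 in².
F_nw = 0.6 F_EXX = 42 ksi.
φR_n = 0.75 × 42 × 5.938 = 187 kips.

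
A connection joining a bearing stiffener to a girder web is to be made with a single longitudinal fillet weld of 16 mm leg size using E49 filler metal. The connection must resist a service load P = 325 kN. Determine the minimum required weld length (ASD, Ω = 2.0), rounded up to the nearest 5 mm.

L = 200 mm

E49XX → F_EXX = 490 MPa.
Throat t_e = 0.707 × 16 = 11.31 mm.
r_n/Ω = (0.6 × 490 × 11.31) / 2.0 = 1663 N/mm = 1.663 kN/mm.
L_req = P / (r_n/Ω) = 325 / 1.663 = 195.4 mm total.
Round up → use L = 200 mm.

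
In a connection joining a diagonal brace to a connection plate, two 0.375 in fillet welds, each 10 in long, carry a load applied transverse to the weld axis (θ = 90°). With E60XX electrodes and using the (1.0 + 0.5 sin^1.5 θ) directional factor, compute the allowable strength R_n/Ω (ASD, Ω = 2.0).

E60XX → F_EXX = 60 ksi.
t_e = 0.707 × 0.375 = 0.2651 in; A_we = 0.2651 × 20 = 5.303 in².
Directional factor: 1.0 + 0.5 sin^1.5(90°) = 1.5.
F_nw = 0.6 × 60 × 1.5 = 54 ksi.
R_n/Ω = (54 × 5.303) / 2.0 = 143.2 kip.

R_n/Ω ≈ 143 kip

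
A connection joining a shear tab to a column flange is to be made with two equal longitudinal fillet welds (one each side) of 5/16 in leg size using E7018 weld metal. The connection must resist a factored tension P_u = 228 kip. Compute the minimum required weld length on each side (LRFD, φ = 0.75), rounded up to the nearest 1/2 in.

L = 16.5 in on each side

E70XX → F_EXX = 70 ksi.
Throat t_e = 0.707 × 0.3125 = 0.2209 in.
φr_n = 0.75 × 0.6 × 70 × 0.2209 = 6.96 kip/in.
L_req = P_u / φr_n = 228 / 6.96 = 32.76 in total.
Per side: 32.76 / 2 = 16.38 in.
Round up → use L = 16.5 in on each side.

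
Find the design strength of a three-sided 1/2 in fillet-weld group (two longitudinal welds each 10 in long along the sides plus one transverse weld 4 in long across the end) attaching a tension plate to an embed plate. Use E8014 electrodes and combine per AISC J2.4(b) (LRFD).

φR_n ≈ 305 kips

E80XX → F_EXX = 80 ksi.
t_e = 0.707 × 0.5 = 0.3535 in.
R_nwl = 0.6 × 80 × 0.3535 × 20 = 339.4 kips (longitudinal, 2 welds).
R_nwt = 0.6 × 80 × 0.3535 × 4 = 67.87 kips (transverse, base value).
(i) R_nwl + R_nwt = 407.2 kips; (ii) 0.85 R_nwl + 1.5 R_nwt = 390.3 kips.
R_n = max = 407.2 kips [governs: (i)]; φR_n = 305.4 kips.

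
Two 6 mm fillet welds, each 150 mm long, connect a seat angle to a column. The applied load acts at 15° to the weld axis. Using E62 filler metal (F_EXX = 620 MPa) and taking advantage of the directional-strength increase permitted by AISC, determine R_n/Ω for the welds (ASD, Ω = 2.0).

t_e = 0.707 × 6 = 4.242 mm; A_we = 4.242 × 300 = 1273 mm².
Directional factor: 1.0 + 0.5 sin^1.5(15°) = 1.066.
F_nw = 0.6 × 620 × 1.066 = 396.5 MPa.
R_n/Ω = (396.5 × 1273) / 2.0 × 10⁻³ = 252.3 kN.

R_n/Ω ≈ 252 kN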